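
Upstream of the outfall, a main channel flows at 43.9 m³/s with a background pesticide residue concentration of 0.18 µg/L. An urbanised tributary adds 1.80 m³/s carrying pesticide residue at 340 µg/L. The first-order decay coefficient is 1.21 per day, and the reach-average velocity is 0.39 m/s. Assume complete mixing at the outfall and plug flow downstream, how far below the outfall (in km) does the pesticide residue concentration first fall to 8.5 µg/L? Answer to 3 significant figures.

Flow-weighted average: C = (43.90·0.1800 + 1.800·340.0) / 45.70 = 619.9/45.70 = 13.56 µg/L.
Set 13.56·exp(−k·t) = 8.5 → t = ln(13.56/8.5)/k = 33370 s = 9.271 h.
Distance = v·t = 0.39·33370 = 13020 m = 13.02 km.

13.0 km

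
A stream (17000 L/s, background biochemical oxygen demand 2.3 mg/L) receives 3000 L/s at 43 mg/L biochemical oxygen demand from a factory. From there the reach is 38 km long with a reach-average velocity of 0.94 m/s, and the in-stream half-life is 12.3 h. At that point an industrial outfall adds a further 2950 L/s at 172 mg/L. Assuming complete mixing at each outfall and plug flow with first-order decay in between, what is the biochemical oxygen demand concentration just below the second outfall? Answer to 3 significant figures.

26.0 mg/L

Mass balance: C = (17000·2.300 + 3000·43.00) / 20000 = 168100/20000 = 8.405 mg/L; combined flow 20000 L/s.
Travel time t = 38·1000 / 0.94 = 40430 s = 11.23 h.
Half-life 12.3 h → k = ln 2 / 12.3 = 0.05635 h⁻¹ = 1.352 d⁻¹.
After decay, C = 8.405 × e^(−kt) = 8.405 × 0.5311 = 4.464 mg/L.
At the second outfall, C = (20000·4.464 + 2950·172.0) / (20000 + 2950) = 26.00 mg/L.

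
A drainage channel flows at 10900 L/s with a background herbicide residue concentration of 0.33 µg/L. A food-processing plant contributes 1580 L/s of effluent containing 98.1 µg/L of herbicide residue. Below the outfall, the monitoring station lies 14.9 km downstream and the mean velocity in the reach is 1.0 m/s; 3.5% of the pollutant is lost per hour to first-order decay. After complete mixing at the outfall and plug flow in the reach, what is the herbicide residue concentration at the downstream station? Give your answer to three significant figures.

Mass balance: C = (10900·0.3300 + 1580·98.10) / 12480 = 158600/12480 = 12.71 µg/L.
Travel time t = 14.9·1000 / 1.0 = 14900 s = 4.139 h.
3.5%/h lost → k = −ln(1 − 0.035) = 0.03563 h⁻¹.
First-order decay: C = 12.71·exp(−k·t) = 12.71·0.8629 = 10.97 µg/L.

11.0 µg/L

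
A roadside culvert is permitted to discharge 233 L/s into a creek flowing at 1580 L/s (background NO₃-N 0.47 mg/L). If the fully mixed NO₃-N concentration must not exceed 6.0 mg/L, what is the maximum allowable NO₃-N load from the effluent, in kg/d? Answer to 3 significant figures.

876 kg/d

Mass balance at the limit: 1580·0.4700 + 233.0·Cₑ = 1813·6.0 → Cₑ = 43.50 mg/L.
233.0 L/s = 0.2330 m³/s. Load = 0.2330 m³/s × 43.50 g/m³ × 86 400 s/d = 875.7 kg/d.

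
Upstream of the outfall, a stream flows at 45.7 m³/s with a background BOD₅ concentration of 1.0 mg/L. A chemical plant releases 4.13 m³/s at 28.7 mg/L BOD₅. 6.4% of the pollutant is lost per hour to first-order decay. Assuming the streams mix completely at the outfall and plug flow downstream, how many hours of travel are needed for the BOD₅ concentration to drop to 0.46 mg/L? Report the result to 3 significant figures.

Mixed concentration C = ΣQC/ΣQ = (45.70·1.000 + 4.130·28.70) / 49.83 = 164.2/49.83 = 3.296 mg/L.
6.4%/h lost → k = −ln(1 − 0.064) = 0.06614 h⁻¹.
3.296·exp(−k·t) = 0.46 → t = ln(3.296/0.46)/k = 107200 s = 29.77 h.

29.8 h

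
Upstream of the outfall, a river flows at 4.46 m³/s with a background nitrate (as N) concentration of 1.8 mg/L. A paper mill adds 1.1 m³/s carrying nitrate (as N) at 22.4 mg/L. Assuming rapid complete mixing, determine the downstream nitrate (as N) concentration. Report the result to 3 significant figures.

5.88 mg/L

Mass balance: C = (4.460·1.800 + 1.100·22.40) / 5.560 = 32.67/5.560 = 5.876 mg/L.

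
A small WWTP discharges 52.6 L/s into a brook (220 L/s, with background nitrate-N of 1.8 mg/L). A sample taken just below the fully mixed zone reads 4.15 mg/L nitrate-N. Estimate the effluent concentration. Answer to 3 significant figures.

14.0 mg/L

Mass balance: 220.0·1.800 + 52.60·Cₑ = 272.6·4.150
→ Cₑ = (272.6·4.150 − 220.0·1.800) / 52.60 = 13.98 mg/L.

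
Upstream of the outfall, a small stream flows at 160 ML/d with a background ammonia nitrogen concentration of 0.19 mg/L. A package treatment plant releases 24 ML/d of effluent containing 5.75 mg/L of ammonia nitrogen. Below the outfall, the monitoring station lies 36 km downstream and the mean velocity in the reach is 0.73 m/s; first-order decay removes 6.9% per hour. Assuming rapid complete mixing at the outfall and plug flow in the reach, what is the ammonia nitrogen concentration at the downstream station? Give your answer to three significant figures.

Mixed concentration C = ΣQC/ΣQ = (160.0·0.1900 + 24.00·5.750) / 184.0 = 168.4/184.0 = 0.9152 mg/L.
Travel time t = 36·1000 / 0.73 = 49320 s = 13.70 h.
6.9%/h lost → k = −ln(1 − 0.069) = 0.07150 h⁻¹.
Applying C = C₀e^(−kt): 0.9152 × 0.3755 = 0.3437 mg/L.

0.344 mg/L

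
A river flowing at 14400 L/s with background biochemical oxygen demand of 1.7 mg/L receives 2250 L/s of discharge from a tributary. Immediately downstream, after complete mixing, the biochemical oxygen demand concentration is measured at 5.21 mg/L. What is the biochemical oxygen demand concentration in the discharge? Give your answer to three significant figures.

27.7 mg/L

Mass balance: 14400·1.700 + 2250·Cₑ = 16650·5.210
→ Cₑ = (16650·5.210 − 14400·1.700) / 2250 = 27.67 mg/L.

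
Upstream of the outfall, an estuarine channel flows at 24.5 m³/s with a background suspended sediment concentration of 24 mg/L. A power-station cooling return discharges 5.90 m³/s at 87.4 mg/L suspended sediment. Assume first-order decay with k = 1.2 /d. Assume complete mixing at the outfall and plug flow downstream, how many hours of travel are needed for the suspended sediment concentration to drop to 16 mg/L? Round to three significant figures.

16.4 h

Mass balance: C = (24.50·24.00 + 5.900·87.40) / 30.40 = 1104/30.40 = 36.30 mg/L.
36.30·exp(−k·t) = 16 → t = ln(36.30/16)/k = 58990 s = 16.39 h.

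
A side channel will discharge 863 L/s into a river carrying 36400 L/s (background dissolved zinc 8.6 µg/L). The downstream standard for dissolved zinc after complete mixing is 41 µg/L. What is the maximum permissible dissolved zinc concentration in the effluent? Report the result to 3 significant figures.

At the limit, (Qr·Cr + Qe·Cₑ)/(Qr + Qe) = 41:
Cₑ = (37260·41 − 36400·8.600) / 863.0 = 1408 µg/L.

1410 µg/L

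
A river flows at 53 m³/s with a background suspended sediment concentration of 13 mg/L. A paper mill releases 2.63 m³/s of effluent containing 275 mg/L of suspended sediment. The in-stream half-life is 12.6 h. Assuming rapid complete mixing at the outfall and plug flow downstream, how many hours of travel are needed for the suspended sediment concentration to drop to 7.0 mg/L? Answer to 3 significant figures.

23.4 h

Flow-weighted average: C = (53.00·13.00 + 2.630·275.0) / 55.63 = 1412/55.63 = 25.39 mg/L.
Half-life 12.6 h → k = ln 2 / 12.6 = 0.05501 h⁻¹ = 1.320 d⁻¹.
25.39·exp(−k·t) = 7.0 → t = ln(25.39/7.0)/k = 84310 s = 23.42 h.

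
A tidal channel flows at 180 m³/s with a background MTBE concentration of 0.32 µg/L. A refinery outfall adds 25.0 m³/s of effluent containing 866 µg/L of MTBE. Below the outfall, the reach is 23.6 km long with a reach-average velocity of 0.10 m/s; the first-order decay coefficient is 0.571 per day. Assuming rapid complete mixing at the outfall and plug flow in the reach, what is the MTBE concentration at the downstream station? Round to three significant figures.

22.3 µg/L

After mixing, C = (180.0·0.3200 + 25.00·866.0) / 205.0 = 21710/205.0 = 105.9 µg/L.
Travel time t = 23.6·1000 / 0.10 = 236000 s = 65.56 h.
Applying C = C₀e^(−kt): 105.9 × 0.2102 = 22.26 µg/L.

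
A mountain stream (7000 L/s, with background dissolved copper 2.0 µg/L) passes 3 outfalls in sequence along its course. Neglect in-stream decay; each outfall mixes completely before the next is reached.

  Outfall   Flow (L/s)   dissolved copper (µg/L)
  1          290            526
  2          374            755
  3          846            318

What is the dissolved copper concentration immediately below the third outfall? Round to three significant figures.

84.4 µg/L

Outfall 1: combined Q = 7290 L/s; C = (7000·2.000 + 290.0·526.0)/7290 = 22.84 µg/L.
Outfall 2: combined Q = 7664 L/s; C = (7290·22.84 + 374.0·755.0)/7664 = 58.57 µg/L.
Outfall 3: combined Q = 8510 L/s; C = (7664·58.57 + 846.0·318.0)/8510 = 84.36 µg/L.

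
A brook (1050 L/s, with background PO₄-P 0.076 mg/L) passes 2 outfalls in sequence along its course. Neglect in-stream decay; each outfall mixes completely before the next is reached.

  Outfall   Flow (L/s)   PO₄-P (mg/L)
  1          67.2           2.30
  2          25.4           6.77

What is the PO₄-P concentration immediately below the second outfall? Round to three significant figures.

Outfall 1: combined Q = 1117 L/s; C = (1050·0.07600 + 67.20·2.300)/1117 = 0.2098 mg/L.
Outfall 2: combined Q = 1143 L/s; C = (1117·0.2098 + 25.40·6.770)/1143 = 0.3556 mg/L.

0.356 mg/L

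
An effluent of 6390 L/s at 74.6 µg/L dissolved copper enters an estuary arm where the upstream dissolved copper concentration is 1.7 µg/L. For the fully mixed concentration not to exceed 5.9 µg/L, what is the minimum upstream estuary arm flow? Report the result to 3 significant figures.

105000 L/s

Set C_mix = 5.9: (Q·1.700 + 6390·74.60) / (Q + 6390) = 5.9
→ Q = 6390·(74.60 − 5.9)/(5.9 − 1.700) = 104500 L/s.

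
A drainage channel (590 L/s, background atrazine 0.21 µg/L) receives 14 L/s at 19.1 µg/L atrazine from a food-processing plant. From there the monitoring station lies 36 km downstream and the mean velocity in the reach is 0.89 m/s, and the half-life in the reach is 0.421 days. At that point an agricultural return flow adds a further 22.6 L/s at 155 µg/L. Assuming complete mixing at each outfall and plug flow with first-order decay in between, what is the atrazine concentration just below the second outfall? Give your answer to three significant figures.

Flow-weighted average: C = (590.0·0.2100 + 14.00·19.10) / 604.0 = 391.3/604.0 = 0.6478 µg/L; combined flow 604.0 L/s.
Travel time t = 36·1000 / 0.89 = 40450 s = 11.24 h.
Half-life 0.421 d → k = ln 2 / 0.421 = 1.646 d⁻¹.
Decay over the reach: 0.6478·exp(−kt) = 0.6478·0.4626 = 0.2997 µg/L.
At the second outfall, C = (604.0·0.2997 + 22.60·155.0) / (604.0 + 22.60) = 5.879 µg/L.

5.88 µg/L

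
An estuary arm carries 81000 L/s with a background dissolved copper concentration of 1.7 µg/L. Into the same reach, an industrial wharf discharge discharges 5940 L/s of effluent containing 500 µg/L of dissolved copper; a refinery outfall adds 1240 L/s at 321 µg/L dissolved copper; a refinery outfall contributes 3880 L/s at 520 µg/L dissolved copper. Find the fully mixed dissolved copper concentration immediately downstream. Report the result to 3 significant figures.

Mass balance: C = (81000·1.700 + 5940·500.0 + 1240·321.0 + 3880·520.0) / 92060 = 5523000/92060 = 60.00 µg/L.

60.0 µg/L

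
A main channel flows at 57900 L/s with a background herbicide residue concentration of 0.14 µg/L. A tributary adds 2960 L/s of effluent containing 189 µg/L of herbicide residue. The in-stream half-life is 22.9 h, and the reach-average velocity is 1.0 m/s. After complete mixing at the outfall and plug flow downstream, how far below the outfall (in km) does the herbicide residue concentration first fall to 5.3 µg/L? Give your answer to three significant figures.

Mass balance: C = (57900·0.1400 + 2960·189.0) / 60860 = 567500/60860 = 9.325 µg/L.
Half-life 22.9 h → k = ln 2 / 22.9 = 0.03027 h⁻¹ = 0.7264 d⁻¹.
Set 9.325·exp(−k·t) = 5.3 → t = ln(9.325/5.3)/k = 67200 s = 18.67 h.
Distance = v·t = 1.0·67200 = 67200 m = 67.20 km.

67.2 km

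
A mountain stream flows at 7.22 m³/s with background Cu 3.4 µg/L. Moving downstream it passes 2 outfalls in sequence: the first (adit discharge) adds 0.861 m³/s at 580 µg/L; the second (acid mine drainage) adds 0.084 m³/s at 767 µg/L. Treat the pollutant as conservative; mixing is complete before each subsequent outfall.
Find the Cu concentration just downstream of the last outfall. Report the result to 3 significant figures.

Below outfall 1: Q → 8.081 m³/s, C = (7.220·3.400 + 0.8610·580.0)/8.081 = 64.83 µg/L.
Below outfall 2: Q → 8.165 m³/s, C = (8.081·64.83 + 0.08400·767.0)/8.165 = 72.06 µg/L.

72.1 µg/L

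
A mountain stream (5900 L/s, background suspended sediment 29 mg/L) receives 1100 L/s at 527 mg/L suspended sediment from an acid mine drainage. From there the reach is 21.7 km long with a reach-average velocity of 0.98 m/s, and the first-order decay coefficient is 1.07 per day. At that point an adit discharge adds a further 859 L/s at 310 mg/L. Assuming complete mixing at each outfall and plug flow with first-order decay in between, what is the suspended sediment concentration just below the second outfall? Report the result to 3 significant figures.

After mixing, C = (5900·29.00 + 1100·527.0) / 7000 = 750800/7000 = 107.3 mg/L; combined flow 7000 L/s.
Travel time t = 21.7·1000 / 0.98 = 22140 s = 6.151 h.
Decay over the reach: 107.3·exp(−kt) = 107.3·0.7602 = 81.53 mg/L.
At the second outfall, C = (7000·81.53 + 859.0·310.0) / (7000 + 859.0) = 106.5 mg/L.

107 mg/L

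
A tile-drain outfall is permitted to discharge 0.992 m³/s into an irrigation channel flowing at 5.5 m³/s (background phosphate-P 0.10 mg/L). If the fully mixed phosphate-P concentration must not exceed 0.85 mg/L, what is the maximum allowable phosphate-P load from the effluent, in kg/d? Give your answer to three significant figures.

Mass balance at the limit: 5.500·0.1000 + 0.9920·Cₑ = 6.492·0.85 → Cₑ = 5.008 mg/L.
Load = 0.9920 m³/s × 5.008 g/m³ × 86 400 s/d = 429.3 kg/d.

429 kg/d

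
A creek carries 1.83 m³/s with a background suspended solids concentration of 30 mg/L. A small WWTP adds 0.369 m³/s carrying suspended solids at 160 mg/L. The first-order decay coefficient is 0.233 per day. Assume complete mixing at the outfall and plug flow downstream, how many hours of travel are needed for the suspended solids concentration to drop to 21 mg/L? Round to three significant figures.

After mixing, C = (1.830·30.00 + 0.3690·160.0) / 2.199 = 113.9/2.199 = 51.81 mg/L.
51.81·exp(−k·t) = 21 → t = ln(51.81/21)/k = 334900 s = 93.03 h.

93.0 h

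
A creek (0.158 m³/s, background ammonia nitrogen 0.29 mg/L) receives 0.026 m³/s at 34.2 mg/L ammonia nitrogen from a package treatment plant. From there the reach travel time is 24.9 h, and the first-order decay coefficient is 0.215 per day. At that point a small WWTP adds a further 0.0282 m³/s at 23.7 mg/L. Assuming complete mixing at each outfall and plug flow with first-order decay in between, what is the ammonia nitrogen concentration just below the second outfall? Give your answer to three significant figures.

6.67 mg/L

After mixing, C = (0.1580·0.2900 + 0.02600·34.20) / 0.1840 = 0.9350/0.1840 = 5.082 mg/L; combined flow 0.1840 m³/s.
First-order decay: C = 5.082·exp(−k·t) = 5.082·0.8001 = 4.066 mg/L.
At the second outfall, C = (0.1840·4.066 + 0.02820·23.70) / (0.1840 + 0.02820) = 6.675 mg/L.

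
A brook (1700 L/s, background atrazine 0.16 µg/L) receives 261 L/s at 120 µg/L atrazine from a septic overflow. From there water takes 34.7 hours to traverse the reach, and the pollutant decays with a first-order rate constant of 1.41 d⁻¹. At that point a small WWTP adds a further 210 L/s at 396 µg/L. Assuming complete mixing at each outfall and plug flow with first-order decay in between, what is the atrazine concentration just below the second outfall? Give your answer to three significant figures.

40.2 µg/L

Mixed concentration C = ΣQC/ΣQ = (1700·0.1600 + 261.0·120.0) / 1961 = 31590/1961 = 16.11 µg/L; combined flow 1961 L/s.
Applying C = C₀e^(−kt): 16.11 × 0.1302 = 2.098 µg/L.
Second outfall: C = (1961·2.098 + 210.0·396.0)/2171 = 40.20 µg/L.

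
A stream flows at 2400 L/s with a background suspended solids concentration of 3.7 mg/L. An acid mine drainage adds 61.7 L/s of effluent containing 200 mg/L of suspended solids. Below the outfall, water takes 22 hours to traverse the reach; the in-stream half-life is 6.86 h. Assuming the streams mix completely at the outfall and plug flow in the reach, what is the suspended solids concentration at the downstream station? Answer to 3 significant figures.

0.933 mg/L

Mixed concentration C = ΣQC/ΣQ = (2400·3.700 + 61.70·200.0) / 2462 = 21220/2462 = 8.620 mg/L.
Half-life 6.86 h → k = ln 2 / 6.86 = 0.1010 h⁻¹ = 2.425 d⁻¹.
After decay, C = 8.620 × e^(−kt) = 8.620 × 0.1083 = 0.9335 mg/L.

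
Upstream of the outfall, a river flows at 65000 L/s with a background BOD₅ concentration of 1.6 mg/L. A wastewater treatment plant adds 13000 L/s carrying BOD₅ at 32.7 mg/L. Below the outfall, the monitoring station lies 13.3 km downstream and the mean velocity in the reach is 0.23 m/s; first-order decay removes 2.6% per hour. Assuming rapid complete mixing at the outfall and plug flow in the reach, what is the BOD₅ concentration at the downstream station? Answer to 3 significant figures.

4.44 mg/L

Mixed concentration C = ΣQC/ΣQ = (65000·1.600 + 13000·32.70) / 78000 = 529100/78000 = 6.783 mg/L.
Travel time t = 13.3·1000 / 0.23 = 57830 s = 16.06 h.
2.6%/h lost → k = −ln(1 − 0.026) = 0.02634 h⁻¹.
Decay over the reach: 6.783·exp(−kt) = 6.783·0.6550 = 4.443 mg/L.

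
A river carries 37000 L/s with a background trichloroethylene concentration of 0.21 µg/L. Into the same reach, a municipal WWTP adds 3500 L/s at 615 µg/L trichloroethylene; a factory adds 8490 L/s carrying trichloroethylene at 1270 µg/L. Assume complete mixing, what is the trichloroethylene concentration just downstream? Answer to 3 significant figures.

After mixing, C = (37000·0.2100 + 3500·615.0 + 8490·1270) / 48990 = 12940000/48990 = 264.2 µg/L.

264 µg/L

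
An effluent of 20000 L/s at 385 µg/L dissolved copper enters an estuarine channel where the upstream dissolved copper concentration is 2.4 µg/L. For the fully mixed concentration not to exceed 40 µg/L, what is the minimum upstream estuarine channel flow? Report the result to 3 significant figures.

Set C_mix = 40: (Q·2.400 + 20000·385.0) / (Q + 20000) = 40
→ Q = 20000·(385.0 − 40)/(40 − 2.400) = 183500 L/s.

184000 L/s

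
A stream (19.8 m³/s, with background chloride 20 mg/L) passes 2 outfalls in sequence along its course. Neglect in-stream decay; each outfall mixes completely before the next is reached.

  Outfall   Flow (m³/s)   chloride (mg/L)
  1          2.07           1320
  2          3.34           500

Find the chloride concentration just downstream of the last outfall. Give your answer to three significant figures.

190 mg/L

After outfall 1: Q = 19.80 + 2.070 = 21.87 m³/s; C = (19.80·20.00 + 2.070·1320)/21.87 = 143.0 mg/L.
After outfall 2: Q = 21.87 + 3.340 = 25.21 m³/s; C = (21.87·143.0 + 3.340·500.0)/25.21 = 190.3 mg/L.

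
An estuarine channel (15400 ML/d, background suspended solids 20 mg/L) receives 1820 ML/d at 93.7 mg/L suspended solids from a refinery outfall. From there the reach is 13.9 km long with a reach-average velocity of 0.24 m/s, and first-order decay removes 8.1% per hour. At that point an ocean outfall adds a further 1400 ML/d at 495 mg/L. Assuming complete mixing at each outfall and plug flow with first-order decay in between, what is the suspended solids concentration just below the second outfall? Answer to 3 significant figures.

43.8 mg/L

After mixing, C = (15400·20.00 + 1820·93.70) / 17220 = 478500/17220 = 27.79 mg/L; combined flow 17220 ML/d.
Travel time t = 13.9·1000 / 0.24 = 57920 s = 16.09 h.
8.1%/h lost → k = −ln(1 − 0.081) = 0.08447 h⁻¹.
First-order decay: C = 27.79·exp(−k·t) = 27.79·0.2569 = 7.140 mg/L.
Second outfall: C = (17220·7.140 + 1400·495.0)/18620 = 43.82 mg/L.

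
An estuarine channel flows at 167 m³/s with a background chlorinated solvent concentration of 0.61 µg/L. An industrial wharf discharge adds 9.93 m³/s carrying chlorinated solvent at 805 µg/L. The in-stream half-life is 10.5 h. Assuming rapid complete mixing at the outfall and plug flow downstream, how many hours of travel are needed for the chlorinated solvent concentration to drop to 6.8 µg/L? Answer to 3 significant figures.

28.9 h

Conservation of mass: C = (167.0·0.6100 + 9.930·805.0) / 176.9 = 8096/176.9 = 45.76 µg/L.
Half-life 10.5 h → k = ln 2 / 10.5 = 0.06601 h⁻¹ = 1.584 d⁻¹.
45.76·exp(−k·t) = 6.8 → t = ln(45.76/6.8)/k = 104000 s = 28.88 h.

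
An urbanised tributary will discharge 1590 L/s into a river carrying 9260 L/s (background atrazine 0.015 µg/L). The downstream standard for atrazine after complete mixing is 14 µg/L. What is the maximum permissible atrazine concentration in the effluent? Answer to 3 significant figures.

95.4 µg/L

At the limit, (Qr·Cr + Qe·Cₑ)/(Qr + Qe) = 14:
Cₑ = (10850·14 − 9260·0.01500) / 1590 = 95.45 µg/L.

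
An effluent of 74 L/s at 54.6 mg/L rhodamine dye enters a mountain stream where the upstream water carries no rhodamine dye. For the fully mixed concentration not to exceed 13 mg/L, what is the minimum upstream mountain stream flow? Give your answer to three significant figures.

Set C_mix = 13: (Q·0 + 74.00·54.60) / (Q + 74.00) = 13
→ Q = 74.00·(54.60 − 13)/(13 − 0) = 236.8 L/s.

237 L/s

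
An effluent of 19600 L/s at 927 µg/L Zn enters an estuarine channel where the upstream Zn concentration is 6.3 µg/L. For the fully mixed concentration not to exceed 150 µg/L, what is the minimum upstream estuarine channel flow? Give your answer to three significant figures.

Set C_mix = 150: (Q·6.300 + 19600·927.0) / (Q + 19600) = 150
→ Q = 19600·(927.0 − 150)/(150 − 6.300) = 106000 L/s.

106000 L/s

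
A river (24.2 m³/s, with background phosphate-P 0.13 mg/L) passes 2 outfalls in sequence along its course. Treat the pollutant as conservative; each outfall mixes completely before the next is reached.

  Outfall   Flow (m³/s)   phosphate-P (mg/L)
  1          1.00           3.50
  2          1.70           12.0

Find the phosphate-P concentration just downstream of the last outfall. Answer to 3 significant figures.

1.01 mg/L

After outfall 1: Q = 24.20 + 1.000 = 25.20 m³/s; C = (24.20·0.1300 + 1.000·3.500)/25.20 = 0.2637 mg/L.
After outfall 2: Q = 25.20 + 1.700 = 26.90 m³/s; C = (25.20·0.2637 + 1.700·12.00)/26.90 = 1.005 mg/L.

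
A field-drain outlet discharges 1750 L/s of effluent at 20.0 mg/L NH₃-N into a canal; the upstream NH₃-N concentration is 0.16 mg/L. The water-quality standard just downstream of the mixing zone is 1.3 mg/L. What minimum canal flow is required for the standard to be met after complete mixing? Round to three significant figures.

28700 L/s

Set C_mix = 1.3: (Q·0.1600 + 1750·20.00) / (Q + 1750) = 1.3
→ Q = 1750·(20.00 − 1.3)/(1.3 − 0.1600) = 28710 L/s.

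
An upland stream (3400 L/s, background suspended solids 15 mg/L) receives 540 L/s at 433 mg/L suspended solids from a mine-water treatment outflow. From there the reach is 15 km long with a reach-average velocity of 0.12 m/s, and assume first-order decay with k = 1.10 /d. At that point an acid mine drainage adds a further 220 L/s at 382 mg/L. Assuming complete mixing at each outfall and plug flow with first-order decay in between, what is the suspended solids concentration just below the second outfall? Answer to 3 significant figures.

Mixed concentration C = ΣQC/ΣQ = (3400·15.00 + 540.0·433.0) / 3940 = 284800/3940 = 72.29 mg/L; combined flow 3940 L/s.
Travel time t = 15·1000 / 0.12 = 125000 s = 34.72 h.
First-order decay: C = 72.29·exp(−k·t) = 72.29·0.2036 = 14.72 mg/L.
At the second outfall, C = (3940·14.72 + 220.0·382.0) / (3940 + 220.0) = 34.14 mg/L.

34.1 mg/L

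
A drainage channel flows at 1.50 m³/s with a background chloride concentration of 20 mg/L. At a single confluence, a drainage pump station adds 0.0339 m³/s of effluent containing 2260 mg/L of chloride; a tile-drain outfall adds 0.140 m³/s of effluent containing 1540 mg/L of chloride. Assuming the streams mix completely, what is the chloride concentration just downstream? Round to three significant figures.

Conservation of mass: C = (1.500·20.00 + 0.03390·2260 + 0.1400·1540) / 1.674 = 322.2/1.674 = 192.5 mg/L.

192 mg/L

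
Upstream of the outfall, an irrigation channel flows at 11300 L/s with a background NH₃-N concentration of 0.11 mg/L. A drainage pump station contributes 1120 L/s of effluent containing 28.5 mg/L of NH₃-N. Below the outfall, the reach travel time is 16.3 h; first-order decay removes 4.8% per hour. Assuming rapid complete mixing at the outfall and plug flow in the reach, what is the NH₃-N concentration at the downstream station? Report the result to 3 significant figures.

Flow-weighted average: C = (11300·0.1100 + 1120·28.50) / 12420 = 33160/12420 = 2.670 mg/L.
4.8%/h lost → k = −ln(1 − 0.048) = 0.04919 h⁻¹.
Applying C = C₀e^(−kt): 2.670 × 0.4485 = 1.198 mg/L.

1.20 mg/L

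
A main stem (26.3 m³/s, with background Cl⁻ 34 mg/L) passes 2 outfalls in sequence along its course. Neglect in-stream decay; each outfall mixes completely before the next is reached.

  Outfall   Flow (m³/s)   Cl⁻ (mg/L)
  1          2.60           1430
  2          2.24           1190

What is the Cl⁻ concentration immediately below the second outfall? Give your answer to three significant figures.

Outfall 1: combined Q = 28.90 m³/s; C = (26.30·34.00 + 2.600·1430)/28.90 = 159.6 mg/L.
Outfall 2: combined Q = 31.14 m³/s; C = (28.90·159.6 + 2.240·1190)/31.14 = 233.7 mg/L.

234 mg/L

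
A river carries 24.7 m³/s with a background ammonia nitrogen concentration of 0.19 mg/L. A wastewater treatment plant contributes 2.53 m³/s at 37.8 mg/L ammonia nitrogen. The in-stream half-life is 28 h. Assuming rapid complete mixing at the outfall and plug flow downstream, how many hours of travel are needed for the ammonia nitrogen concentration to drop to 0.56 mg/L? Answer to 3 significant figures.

76.1 h

Flow-weighted average: C = (24.70·0.1900 + 2.530·37.80) / 27.23 = 100.3/27.23 = 3.684 mg/L.
Half-life 28 h → k = ln 2 / 28 = 0.02476 h⁻¹ = 0.5941 d⁻¹.
3.684·exp(−k·t) = 0.56 → t = ln(3.684/0.56)/k = 274000 s = 76.10 h.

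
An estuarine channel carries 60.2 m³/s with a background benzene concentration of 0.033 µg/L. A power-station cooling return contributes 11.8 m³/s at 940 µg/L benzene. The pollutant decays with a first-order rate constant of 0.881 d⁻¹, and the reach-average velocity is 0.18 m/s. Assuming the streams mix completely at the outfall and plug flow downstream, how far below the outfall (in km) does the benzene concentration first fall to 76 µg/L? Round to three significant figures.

12.5 km

Mixed concentration C = ΣQC/ΣQ = (60.20·0.03300 + 11.80·940.0) / 72.00 = 11090/72.00 = 154.1 µg/L.
Set 154.1·exp(−k·t) = 76 → t = ln(154.1/76)/k = 69310 s = 19.25 h.
Distance = v·t = 0.18·69310 = 12480 m = 12.48 km.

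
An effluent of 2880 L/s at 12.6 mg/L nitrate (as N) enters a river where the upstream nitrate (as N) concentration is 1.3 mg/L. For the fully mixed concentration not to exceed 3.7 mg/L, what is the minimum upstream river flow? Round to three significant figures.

Set C_mix = 3.7: (Q·1.300 + 2880·12.60) / (Q + 2880) = 3.7
→ Q = 2880·(12.60 − 3.7)/(3.7 − 1.300) = 10680 L/s.

10700 L/s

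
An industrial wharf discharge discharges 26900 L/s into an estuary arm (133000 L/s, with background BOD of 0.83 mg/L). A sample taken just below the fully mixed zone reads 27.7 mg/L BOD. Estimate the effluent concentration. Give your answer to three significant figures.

161 mg/L

Mass balance: 133000·0.8300 + 26900·Cₑ = 159900·27.70
→ Cₑ = (159900·27.70 − 133000·0.8300) / 26900 = 160.6 mg/L.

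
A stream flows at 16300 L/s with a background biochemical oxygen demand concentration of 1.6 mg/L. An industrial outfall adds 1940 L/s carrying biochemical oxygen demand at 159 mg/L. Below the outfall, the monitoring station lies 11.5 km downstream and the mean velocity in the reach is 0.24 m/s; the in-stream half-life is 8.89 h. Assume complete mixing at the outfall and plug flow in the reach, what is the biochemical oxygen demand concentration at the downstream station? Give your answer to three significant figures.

After mixing, C = (16300·1.600 + 1940·159.0) / 18240 = 334500/18240 = 18.34 mg/L.
Travel time t = 11.5·1000 / 0.24 = 47920 s = 13.31 h.
Half-life 8.89 h → k = ln 2 / 8.89 = 0.07797 h⁻¹ = 1.871 d⁻¹.
After decay, C = 18.34 × e^(−kt) = 18.34 × 0.3542 = 6.497 mg/L.

6.50 mg/L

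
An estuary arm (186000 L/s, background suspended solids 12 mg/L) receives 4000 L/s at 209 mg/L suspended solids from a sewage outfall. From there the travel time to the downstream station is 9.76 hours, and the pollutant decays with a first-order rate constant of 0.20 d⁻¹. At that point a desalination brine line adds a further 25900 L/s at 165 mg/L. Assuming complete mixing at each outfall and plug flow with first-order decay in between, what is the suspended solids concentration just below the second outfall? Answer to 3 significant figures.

Mass balance: C = (186000·12.00 + 4000·209.0) / 190000 = 3068000/190000 = 16.15 mg/L; combined flow 190000 L/s.
After decay, C = 16.15 × e^(−kt) = 16.15 × 0.9219 = 14.89 mg/L.
At the second outfall, C = (190000·14.89 + 25900·165.0) / (190000 + 25900) = 32.89 mg/L.

32.9 mg/L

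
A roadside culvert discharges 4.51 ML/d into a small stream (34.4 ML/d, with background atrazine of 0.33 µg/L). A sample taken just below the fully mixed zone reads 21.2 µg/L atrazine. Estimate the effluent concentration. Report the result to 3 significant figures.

180 µg/L

Mass balance: 34.40·0.3300 + 4.510·Cₑ = 38.91·21.20
→ Cₑ = (38.91·21.20 − 34.40·0.3300) / 4.510 = 180.4 µg/L.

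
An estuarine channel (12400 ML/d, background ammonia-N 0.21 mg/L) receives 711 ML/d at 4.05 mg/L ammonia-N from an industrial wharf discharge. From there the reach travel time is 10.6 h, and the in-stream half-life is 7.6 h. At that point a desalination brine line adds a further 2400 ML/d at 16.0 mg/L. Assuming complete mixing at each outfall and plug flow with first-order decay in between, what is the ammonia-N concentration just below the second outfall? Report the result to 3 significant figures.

Mixed concentration C = ΣQC/ΣQ = (12400·0.2100 + 711.0·4.050) / 13110 = 5484/13110 = 0.4182 mg/L; combined flow 13110 ML/d.
Half-life 7.6 h → k = ln 2 / 7.6 = 0.09120 h⁻¹ = 2.189 d⁻¹.
Applying C = C₀e^(−kt): 0.4182 × 0.3803 = 0.1591 mg/L.
At the second outfall, C = (13110·0.1591 + 2400·16.00) / (13110 + 2400) = 2.610 mg/L.

2.61 mg/L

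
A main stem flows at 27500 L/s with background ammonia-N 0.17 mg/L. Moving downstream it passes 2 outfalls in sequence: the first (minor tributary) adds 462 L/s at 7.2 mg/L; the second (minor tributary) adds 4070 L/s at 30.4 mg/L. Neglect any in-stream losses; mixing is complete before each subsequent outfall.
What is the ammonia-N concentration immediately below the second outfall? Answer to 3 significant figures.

4.11 mg/L

Outfall 1: combined Q = 27960 L/s; C = (27500·0.1700 + 462.0·7.200)/27960 = 0.2862 mg/L.
Outfall 2: combined Q = 32030 L/s; C = (27960·0.2862 + 4070·30.40)/32030 = 4.112 mg/L.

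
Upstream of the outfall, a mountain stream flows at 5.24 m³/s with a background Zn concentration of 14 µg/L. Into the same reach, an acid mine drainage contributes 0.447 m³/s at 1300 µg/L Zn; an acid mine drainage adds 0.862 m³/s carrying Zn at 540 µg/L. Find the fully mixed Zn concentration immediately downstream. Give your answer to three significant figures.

Mixed concentration C = ΣQC/ΣQ = (5.240·14.00 + 0.4470·1300 + 0.8620·540.0) / 6.549 = 1120/6.549 = 171.0 µg/L.

171 µg/L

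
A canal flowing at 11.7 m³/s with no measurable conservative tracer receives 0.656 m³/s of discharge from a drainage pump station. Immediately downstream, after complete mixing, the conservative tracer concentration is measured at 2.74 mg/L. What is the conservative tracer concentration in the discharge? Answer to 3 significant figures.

Mass balance: 11.70·0 + 0.6560·Cₑ = 12.36·2.740
→ Cₑ = (12.36·2.740 − 11.70·0) / 0.6560 = 51.61 mg/L.

51.6 mg/L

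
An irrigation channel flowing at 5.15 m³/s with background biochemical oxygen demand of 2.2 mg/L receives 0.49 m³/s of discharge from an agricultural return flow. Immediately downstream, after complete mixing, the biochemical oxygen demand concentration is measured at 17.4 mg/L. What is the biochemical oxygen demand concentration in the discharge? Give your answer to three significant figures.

Mass balance: 5.150·2.200 + 0.4900·Cₑ = 5.640·17.40
→ Cₑ = (5.640·17.40 − 5.150·2.200) / 0.4900 = 177.2 mg/L.

177 mg/L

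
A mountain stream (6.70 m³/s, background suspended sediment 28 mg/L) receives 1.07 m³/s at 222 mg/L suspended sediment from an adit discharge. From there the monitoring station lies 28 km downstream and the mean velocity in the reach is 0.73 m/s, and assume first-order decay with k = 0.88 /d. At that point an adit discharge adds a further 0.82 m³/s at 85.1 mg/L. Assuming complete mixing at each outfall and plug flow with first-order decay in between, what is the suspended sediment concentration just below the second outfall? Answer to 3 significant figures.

Mass balance: C = (6.700·28.00 + 1.070·222.0) / 7.770 = 425.1/7.770 = 54.72 mg/L; combined flow 7.770 m³/s.
Travel time t = 28·1000 / 0.73 = 38360 s = 10.65 h.
After decay, C = 54.72 × e^(−kt) = 54.72 × 0.6766 = 37.02 mg/L.
At the second outfall, C = (7.770·37.02 + 0.8200·85.10) / (7.770 + 0.8200) = 41.61 mg/L.

41.6 mg/L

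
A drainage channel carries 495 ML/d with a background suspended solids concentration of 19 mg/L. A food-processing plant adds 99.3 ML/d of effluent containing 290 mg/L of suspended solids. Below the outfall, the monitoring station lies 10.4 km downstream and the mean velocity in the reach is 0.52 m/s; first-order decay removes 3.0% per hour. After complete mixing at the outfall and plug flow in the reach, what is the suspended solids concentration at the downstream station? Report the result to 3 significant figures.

54.3 mg/L

Flow-weighted average: C = (495.0·19.00 + 99.30·290.0) / 594.3 = 38200/594.3 = 64.28 mg/L.
Travel time t = 10.4·1000 / 0.52 = 20000 s = 5.556 h.
3.0%/h lost → k = −ln(1 − 0.03) = 0.03046 h⁻¹.
Decay over the reach: 64.28·exp(−kt) = 64.28·0.8443 = 54.27 mg/L.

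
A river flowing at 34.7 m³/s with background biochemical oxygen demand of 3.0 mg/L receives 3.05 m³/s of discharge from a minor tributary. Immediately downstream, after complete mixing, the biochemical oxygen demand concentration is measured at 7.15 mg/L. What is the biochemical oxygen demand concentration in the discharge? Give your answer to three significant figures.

Mass balance: 34.70·3.000 + 3.050·Cₑ = 37.75·7.150
→ Cₑ = (37.75·7.150 − 34.70·3.000) / 3.050 = 54.36 mg/L.

54.4 mg/L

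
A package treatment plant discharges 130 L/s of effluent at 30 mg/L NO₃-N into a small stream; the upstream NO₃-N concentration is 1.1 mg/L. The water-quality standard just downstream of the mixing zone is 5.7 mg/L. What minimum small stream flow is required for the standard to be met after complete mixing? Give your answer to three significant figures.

Set C_mix = 5.7: (Q·1.100 + 130.0·30.00) / (Q + 130.0) = 5.7
→ Q = 130.0·(30.00 − 5.7)/(5.7 − 1.100) = 686.7 L/s.

687 L/s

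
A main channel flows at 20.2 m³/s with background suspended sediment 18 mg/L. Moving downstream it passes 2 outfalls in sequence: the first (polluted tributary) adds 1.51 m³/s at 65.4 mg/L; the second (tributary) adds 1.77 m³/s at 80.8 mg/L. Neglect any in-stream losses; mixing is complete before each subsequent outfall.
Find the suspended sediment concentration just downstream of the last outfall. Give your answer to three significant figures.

Outfall 1: combined Q = 21.71 m³/s; C = (20.20·18.00 + 1.510·65.40)/21.71 = 21.30 mg/L.
Outfall 2: combined Q = 23.48 m³/s; C = (21.71·21.30 + 1.770·80.80)/23.48 = 25.78 mg/L.

25.8 mg/L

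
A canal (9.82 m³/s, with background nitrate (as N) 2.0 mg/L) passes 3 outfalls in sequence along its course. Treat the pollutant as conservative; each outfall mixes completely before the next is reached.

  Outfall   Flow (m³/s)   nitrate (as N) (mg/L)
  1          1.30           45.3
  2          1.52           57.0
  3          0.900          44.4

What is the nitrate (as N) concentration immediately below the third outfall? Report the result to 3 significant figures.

Outfall 1: combined Q = 11.12 m³/s; C = (9.820·2.000 + 1.300·45.30)/11.12 = 7.062 mg/L.
Outfall 2: combined Q = 12.64 m³/s; C = (11.12·7.062 + 1.520·57.00)/12.64 = 13.07 mg/L.
Outfall 3: combined Q = 13.54 m³/s; C = (12.64·13.07 + 0.9000·44.40)/13.54 = 15.15 mg/L.

15.1 mg/L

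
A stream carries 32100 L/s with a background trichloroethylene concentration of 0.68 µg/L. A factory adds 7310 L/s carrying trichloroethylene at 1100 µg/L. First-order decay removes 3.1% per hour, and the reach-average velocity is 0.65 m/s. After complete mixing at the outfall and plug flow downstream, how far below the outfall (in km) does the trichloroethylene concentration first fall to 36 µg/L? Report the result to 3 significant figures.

129 km

Flow-weighted average: C = (32100·0.6800 + 7310·1100) / 39410 = 8063000/39410 = 204.6 µg/L.
3.1%/h lost → k = −ln(1 − 0.031) = 0.03149 h⁻¹.
Set 204.6·exp(−k·t) = 36 → t = ln(204.6/36)/k = 198600 s = 55.17 h.
Distance = v·t = 0.65·198600 = 129100 m = 129.1 km.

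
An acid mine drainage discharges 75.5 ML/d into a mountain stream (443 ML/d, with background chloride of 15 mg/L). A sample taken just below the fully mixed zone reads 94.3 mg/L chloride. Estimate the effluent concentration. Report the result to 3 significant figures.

560 mg/L

Mass balance: 443.0·15.00 + 75.50·Cₑ = 518.5·94.30
→ Cₑ = (518.5·94.30 − 443.0·15.00) / 75.50 = 559.6 mg/L.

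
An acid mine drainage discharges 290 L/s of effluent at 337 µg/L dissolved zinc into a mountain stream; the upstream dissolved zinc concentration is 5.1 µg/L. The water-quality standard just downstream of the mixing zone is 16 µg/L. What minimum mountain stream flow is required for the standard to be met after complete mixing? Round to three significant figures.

8540 L/s

Set C_mix = 16: (Q·5.100 + 290.0·337.0) / (Q + 290.0) = 16
→ Q = 290.0·(337.0 − 16)/(16 − 5.100) = 8540 L/s.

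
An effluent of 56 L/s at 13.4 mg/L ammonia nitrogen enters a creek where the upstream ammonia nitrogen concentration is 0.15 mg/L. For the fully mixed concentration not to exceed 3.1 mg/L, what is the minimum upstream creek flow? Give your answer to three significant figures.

196 L/s

Set C_mix = 3.1: (Q·0.1500 + 56.00·13.40) / (Q + 56.00) = 3.1
→ Q = 56.00·(13.40 − 3.1)/(3.1 − 0.1500) = 195.5 L/s.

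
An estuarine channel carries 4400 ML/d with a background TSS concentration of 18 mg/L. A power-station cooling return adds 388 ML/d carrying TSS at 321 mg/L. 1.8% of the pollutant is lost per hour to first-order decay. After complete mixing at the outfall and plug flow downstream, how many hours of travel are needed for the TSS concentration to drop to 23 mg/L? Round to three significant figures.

Conservation of mass: C = (4400·18.00 + 388.0·321.0) / 4788 = 203700/4788 = 42.55 mg/L.
1.8%/h lost → k = −ln(1 − 0.018) = 0.01816 h⁻¹.
42.55·exp(−k·t) = 23 → t = ln(42.55/23)/k = 121900 s = 33.87 h.

33.9 h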